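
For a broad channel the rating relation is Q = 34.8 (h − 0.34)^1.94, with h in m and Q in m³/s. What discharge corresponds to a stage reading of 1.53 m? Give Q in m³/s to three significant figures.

Q = 34.8 × (1.53 − 0.34)^1.94 = 34.8 × 1.19^1.94 = 48.77 m³/s

48.8 m³/s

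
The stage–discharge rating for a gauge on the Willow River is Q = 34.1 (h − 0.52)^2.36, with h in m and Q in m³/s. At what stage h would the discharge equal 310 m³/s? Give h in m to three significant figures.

h − h₀ = (Q/C)^(1/b) = (310/34.1)^(1/2.36) = 2.548 m
h = 0.52 + 2.548 = 3.068 m

3.07 m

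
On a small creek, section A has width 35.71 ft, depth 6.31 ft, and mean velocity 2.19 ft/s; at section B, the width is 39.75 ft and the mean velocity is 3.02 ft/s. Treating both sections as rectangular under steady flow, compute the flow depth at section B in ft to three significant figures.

4.11 ft

Q = A₁V₁ = (35.71×6.31) × 2.19 = 493.5 ft³/s
d₂ = Q/(b₂ V₂) = 493.5/(39.75×3.02) = 4.111 ft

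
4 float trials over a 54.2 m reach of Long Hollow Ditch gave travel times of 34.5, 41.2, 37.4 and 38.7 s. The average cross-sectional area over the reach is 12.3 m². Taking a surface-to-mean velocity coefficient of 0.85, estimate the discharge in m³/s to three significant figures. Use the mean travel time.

t̄ = (34.5 + 41.2 + 37.4 + 38.7) / 4 = 37.95 s
v_surface = L / t̄ = 54.2 / 37.95 = 1.428 m/s
v_mean = 0.85 × 1.428 = 1.214 m/s
Q = A × v_mean = 12.3 × 1.214 = 14.93 m³/s

14.9 m³/s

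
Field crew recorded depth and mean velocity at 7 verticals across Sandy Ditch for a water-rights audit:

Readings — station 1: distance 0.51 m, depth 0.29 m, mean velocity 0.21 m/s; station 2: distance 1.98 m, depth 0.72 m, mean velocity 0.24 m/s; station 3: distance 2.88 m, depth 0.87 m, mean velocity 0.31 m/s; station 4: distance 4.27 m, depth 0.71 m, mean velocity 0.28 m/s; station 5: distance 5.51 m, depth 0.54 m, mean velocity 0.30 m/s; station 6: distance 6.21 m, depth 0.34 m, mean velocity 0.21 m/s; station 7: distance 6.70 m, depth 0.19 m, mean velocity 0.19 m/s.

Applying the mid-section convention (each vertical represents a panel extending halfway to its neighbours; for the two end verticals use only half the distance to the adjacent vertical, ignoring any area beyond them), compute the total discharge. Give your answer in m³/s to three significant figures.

w_1 = (1.98 − 0.51)/2 = 0.735 m; q_1 = 0.21 × 0.29 × 0.735 = 0.04476 m³/s
w_2 = (2.88 − 0.51)/2 = 1.185 m; q_2 = 0.24 × 0.72 × 1.185 = 0.2048 m³/s
w_3 = (4.27 − 1.98)/2 = 1.145 m; q_3 = 0.31 × 0.87 × 1.145 = 0.3088 m³/s
w_4 = (5.51 − 2.88)/2 = 1.315 m; q_4 = 0.28 × 0.71 × 1.315 = 0.2614 m³/s
w_5 = (6.21 − 4.27)/2 = 0.97 m; q_5 = 0.30 × 0.54 × 0.97 = 0.1571 m³/s
w_6 = (6.70 − 5.51)/2 = 0.595 m; q_6 = 0.21 × 0.34 × 0.595 = 0.04248 m³/s
w_7 = (6.70 − 6.21)/2 = 0.245 m; q_7 = 0.19 × 0.19 × 0.245 = 0.008845 m³/s
Q = Σ qᵢ = 1.028 m³/s

1.03 m³/s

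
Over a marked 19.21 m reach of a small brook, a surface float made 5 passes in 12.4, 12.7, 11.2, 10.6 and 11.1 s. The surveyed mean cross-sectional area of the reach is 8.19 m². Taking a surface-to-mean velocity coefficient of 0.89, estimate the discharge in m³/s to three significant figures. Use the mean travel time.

12.1 m³/s

t̄ = (12.4 + 12.7 + 11.2 + 10.6 + 11.1) / 5 = 11.6 s
v_surface = L / t̄ = 19.21 / 11.6 = 1.656 m/s
v_mean = 0.89 × 1.656 = 1.474 m/s
Q = A × v_mean = 8.19 × 1.474 = 12.07 m³/s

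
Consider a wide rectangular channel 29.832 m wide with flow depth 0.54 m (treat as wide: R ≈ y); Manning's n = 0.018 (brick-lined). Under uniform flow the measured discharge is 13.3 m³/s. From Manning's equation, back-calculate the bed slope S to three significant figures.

A = b·y = 29.832 × 0.54 = 16.11 m²
Wide channel: R ≈ y = 0.54 m
S = (Q·n / (1·A·R^(2/3)))² = (13.3×0.018 / (1×16.11×0.6631))² = 0.0005022

0.000502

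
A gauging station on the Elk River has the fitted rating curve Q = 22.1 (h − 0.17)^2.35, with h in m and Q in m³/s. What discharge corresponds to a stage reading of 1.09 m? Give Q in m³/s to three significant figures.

18.2 m³/s

Q = 22.1 × (1.09 − 0.17)^2.35 = 22.1 × 0.92^2.35 = 18.17 m³/s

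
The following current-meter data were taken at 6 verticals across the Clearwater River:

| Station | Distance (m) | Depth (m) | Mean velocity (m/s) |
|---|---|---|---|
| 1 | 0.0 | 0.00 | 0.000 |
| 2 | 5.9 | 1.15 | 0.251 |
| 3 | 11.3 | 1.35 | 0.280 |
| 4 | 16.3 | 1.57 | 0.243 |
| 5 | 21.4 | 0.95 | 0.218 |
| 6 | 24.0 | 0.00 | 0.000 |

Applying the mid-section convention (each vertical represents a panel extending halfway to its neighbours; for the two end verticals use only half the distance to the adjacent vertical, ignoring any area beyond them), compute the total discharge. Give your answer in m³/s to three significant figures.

w_2 = (11.3 − 0.0)/2 = 5.65 m; q_2 = 0.251 × 1.15 × 5.65 = 1.631 m³/s
w_3 = (16.3 − 5.9)/2 = 5.2 m; q_3 = 0.280 × 1.35 × 5.2 = 1.966 m³/s
w_4 = (21.4 − 11.3)/2 = 5.05 m; q_4 = 0.243 × 1.57 × 5.05 = 1.927 m³/s
w_5 = (24.0 − 16.3)/2 = 3.85 m; q_5 = 0.218 × 0.95 × 3.85 = 0.7973 m³/s
Stations 1, 6 contribute zero (depth or velocity is 0).
Q = Σ qᵢ = 6.320 m³/s

6.32 m³/s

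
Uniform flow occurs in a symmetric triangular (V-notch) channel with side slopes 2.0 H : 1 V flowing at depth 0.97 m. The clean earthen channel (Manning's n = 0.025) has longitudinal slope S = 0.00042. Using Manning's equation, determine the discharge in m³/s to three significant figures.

A = z·y² = 2.0×0.97² = 1.882 m²
P = 2y√(1+z²) = 2×0.97×√(1+2.0²) = 4.338 m
R = A/P = 1.882/4.338 = 0.4338 m
Q = (1/n)·A·R^(2/3)·S^(1/2) = (1/0.025) × 1.882 × 0.4338^(2/3) × 0.00042^(1/2) = 0.8840 m³/s

0.884 m³/s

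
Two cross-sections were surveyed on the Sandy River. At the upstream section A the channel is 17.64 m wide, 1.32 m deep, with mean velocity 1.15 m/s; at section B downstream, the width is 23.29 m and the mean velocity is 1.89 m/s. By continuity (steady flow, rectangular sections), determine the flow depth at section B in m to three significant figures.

Q = A₁V₁ = (17.64×1.32) × 1.15 = 26.78 m³/s
d₂ = Q/(b₂ V₂) = 26.78/(23.29×1.89) = 0.6083 m

0.608 m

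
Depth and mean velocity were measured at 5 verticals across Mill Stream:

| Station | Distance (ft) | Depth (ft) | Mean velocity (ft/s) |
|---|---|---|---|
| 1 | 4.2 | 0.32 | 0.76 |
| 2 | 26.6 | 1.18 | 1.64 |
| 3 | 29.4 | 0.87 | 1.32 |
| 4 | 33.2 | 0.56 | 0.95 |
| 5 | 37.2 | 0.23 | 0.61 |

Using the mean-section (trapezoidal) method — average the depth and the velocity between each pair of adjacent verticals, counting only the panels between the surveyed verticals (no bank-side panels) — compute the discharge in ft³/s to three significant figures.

28.7 ft³/s

Panel 1-2: Δb = 22.4 ft, d̄ = (0.32+1.18)/2 = 0.75, v̄ = (0.76+1.64)/2 = 1.2 → q = 22.4×0.75×1.2 = 20.16 ft³/s
Panel 2-3: Δb = 2.8 ft, d̄ = (1.18+0.87)/2 = 1.025, v̄ = (1.64+1.32)/2 = 1.48 → q = 2.8×1.025×1.48 = 4.248 ft³/s
Panel 3-4: Δb = 3.8 ft, d̄ = (0.87+0.56)/2 = 0.715, v̄ = (1.32+0.95)/2 = 1.135 → q = 3.8×0.715×1.135 = 3.084 ft³/s
Panel 4-5: Δb = 4 ft, d̄ = (0.56+0.23)/2 = 0.395, v̄ = (0.95+0.61)/2 = 0.78 → q = 4×0.395×0.78 = 1.232 ft³/s
Q = Σ q = 28.72 ft³/s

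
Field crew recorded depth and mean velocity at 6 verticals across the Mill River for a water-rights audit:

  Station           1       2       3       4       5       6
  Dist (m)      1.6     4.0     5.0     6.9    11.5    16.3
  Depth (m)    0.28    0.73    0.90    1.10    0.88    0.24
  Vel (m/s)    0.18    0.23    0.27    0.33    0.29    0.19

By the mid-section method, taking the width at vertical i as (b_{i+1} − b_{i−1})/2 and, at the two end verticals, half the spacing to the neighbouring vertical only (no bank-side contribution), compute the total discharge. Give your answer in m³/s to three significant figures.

3.19 m³/s

w_1 = (4.0 − 1.6)/2 = 1.2 m; q_1 = 0.18 × 0.28 × 1.2 = 0.06048 m³/s
w_2 = (5.0 − 1.6)/2 = 1.7 m; q_2 = 0.23 × 0.73 × 1.7 = 0.2854 m³/s
w_3 = (6.9 − 4.0)/2 = 1.45 m; q_3 = 0.27 × 0.90 × 1.45 = 0.3524 m³/s
w_4 = (11.5 − 5.0)/2 = 3.25 m; q_4 = 0.33 × 1.10 × 3.25 = 1.180 m³/s
w_5 = (16.3 − 6.9)/2 = 4.7 m; q_5 = 0.29 × 0.88 × 4.7 = 1.199 m³/s
w_6 = (16.3 − 11.5)/2 = 2.4 m; q_6 = 0.19 × 0.24 × 2.4 = 0.1094 m³/s
Q = Σ qᵢ = 3.187 m³/s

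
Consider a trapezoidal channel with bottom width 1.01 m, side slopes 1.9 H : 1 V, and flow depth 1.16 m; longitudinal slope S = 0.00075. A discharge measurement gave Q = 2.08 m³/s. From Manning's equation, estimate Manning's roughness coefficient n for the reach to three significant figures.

A = (b + z·y)·y = (1.01 + 1.9×1.16)×1.16 = 3.728 m²
P = b + 2y√(1+z²) = 1.01 + 2×1.16×√(1+1.9²) = 5.991 m
R = A/P = 3.728/5.991 = 0.6223 m
n = (1/Q)·A·R^(2/3)·S^(1/2) = (1/2.08) × 3.728 × 0.7289 × 0.02739 = 0.03578

0.0358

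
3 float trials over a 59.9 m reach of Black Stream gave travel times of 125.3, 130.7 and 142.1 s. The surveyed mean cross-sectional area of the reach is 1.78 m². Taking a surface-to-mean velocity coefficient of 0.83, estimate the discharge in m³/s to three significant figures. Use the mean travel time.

0.667 m³/s

t̄ = (125.3 + 130.7 + 142.1) / 3 = 132.7 s
v_surface = L / t̄ = 59.9 / 132.7 = 0.4514 m/s
v_mean = 0.83 × 0.4514 = 0.3747 m/s
Q = A × v_mean = 1.78 × 0.3747 = 0.6669 m³/s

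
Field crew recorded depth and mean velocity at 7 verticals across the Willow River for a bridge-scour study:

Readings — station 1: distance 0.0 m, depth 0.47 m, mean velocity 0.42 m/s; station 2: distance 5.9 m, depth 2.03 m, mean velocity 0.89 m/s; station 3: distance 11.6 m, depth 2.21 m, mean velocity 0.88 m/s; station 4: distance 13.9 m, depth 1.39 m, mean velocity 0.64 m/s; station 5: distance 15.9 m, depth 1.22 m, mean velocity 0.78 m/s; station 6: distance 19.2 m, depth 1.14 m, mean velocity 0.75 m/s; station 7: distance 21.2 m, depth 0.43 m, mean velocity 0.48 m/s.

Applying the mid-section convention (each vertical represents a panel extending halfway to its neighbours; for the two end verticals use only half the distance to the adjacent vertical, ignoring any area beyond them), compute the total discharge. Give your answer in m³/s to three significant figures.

25.7 m³/s

w_1 = (5.9 − 0.0)/2 = 2.95 m; q_1 = 0.42 × 0.47 × 2.95 = 0.5823 m³/s
w_2 = (11.6 − 0.0)/2 = 5.8 m; q_2 = 0.89 × 2.03 × 5.8 = 10.48 m³/s
w_3 = (13.9 − 5.9)/2 = 4 m; q_3 = 0.88 × 2.21 × 4 = 7.779 m³/s
w_4 = (15.9 − 11.6)/2 = 2.15 m; q_4 = 0.64 × 1.39 × 2.15 = 1.913 m³/s
w_5 = (19.2 − 13.9)/2 = 2.65 m; q_5 = 0.78 × 1.22 × 2.65 = 2.522 m³/s
w_6 = (21.2 − 15.9)/2 = 2.65 m; q_6 = 0.75 × 1.14 × 2.65 = 2.266 m³/s
w_7 = (21.2 − 19.2)/2 = 1 m; q_7 = 0.48 × 0.43 × 1 = 0.2064 m³/s
Q = Σ qᵢ = 25.75 m³/s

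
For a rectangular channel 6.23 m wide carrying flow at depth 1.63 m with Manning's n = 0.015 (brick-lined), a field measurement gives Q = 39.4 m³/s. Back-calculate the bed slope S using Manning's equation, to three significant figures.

0.00309

A = b·y = 6.23 × 1.63 = 10.15 m²
P = b + 2y = 6.23 + 2×1.63 = 9.490 m
R = A/P = 10.15/9.490 = 1.070 m
S = (Q·n / (1·A·R^(2/3)))² = (39.4×0.015 / (1×10.15×1.046))² = 0.003095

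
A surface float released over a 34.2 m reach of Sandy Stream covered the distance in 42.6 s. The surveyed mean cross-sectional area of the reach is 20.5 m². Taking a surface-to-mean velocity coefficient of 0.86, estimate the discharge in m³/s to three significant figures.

v_surface = L / t̄ = 34.2 / 42.6 = 0.8028 m/s
v_mean = 0.86 × 0.8028 = 0.6904 m/s
Q = A × v_mean = 20.5 × 0.6904 = 14.15 m³/s

14.2 m³/s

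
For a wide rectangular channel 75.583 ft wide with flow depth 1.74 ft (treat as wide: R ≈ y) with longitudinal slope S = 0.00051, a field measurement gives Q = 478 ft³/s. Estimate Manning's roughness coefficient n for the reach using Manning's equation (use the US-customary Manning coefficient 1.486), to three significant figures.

0.0134

A = b·y = 75.583 × 1.74 = 131.5 ft²
Wide channel: R ≈ y = 1.74 ft
n = (1.486/Q)·A·R^(2/3)·S^(1/2) = (1.486/478) × 131.5 × 1.447 × 0.02258 = 0.01336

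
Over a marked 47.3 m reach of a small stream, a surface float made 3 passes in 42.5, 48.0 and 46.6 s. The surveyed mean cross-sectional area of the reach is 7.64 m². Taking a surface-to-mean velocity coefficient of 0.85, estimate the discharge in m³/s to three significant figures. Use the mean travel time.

t̄ = (42.5 + 48.0 + 46.6) / 3 = 45.7 s
v_surface = L / t̄ = 47.3 / 45.7 = 1.035 m/s
v_mean = 0.85 × 1.035 = 0.8798 m/s
Q = A × v_mean = 7.64 × 0.8798 = 6.721 m³/s

6.72 m³/s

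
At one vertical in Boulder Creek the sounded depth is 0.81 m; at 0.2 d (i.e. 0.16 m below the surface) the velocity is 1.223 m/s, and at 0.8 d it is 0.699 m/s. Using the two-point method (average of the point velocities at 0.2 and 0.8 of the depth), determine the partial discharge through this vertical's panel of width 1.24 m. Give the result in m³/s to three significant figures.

0.965 m³/s

v̄ = (1.223 + 0.699) / 2 = 0.9610 m/s
q = v̄ × d × w = 0.9610 × 0.81 × 1.24 = 0.9652 m³/s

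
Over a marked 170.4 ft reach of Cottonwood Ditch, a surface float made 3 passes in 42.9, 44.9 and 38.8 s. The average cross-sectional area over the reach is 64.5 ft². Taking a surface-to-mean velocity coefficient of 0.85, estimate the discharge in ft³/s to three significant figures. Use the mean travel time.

t̄ = (42.9 + 44.9 + 38.8) / 3 = 42.2 s
v_surface = L / t̄ = 170.4 / 42.2 = 4.038 ft/s
v_mean = 0.85 × 4.038 = 3.432 ft/s
Q = A × v_mean = 64.5 × 3.432 = 221.4 ft³/s

221 ft³/s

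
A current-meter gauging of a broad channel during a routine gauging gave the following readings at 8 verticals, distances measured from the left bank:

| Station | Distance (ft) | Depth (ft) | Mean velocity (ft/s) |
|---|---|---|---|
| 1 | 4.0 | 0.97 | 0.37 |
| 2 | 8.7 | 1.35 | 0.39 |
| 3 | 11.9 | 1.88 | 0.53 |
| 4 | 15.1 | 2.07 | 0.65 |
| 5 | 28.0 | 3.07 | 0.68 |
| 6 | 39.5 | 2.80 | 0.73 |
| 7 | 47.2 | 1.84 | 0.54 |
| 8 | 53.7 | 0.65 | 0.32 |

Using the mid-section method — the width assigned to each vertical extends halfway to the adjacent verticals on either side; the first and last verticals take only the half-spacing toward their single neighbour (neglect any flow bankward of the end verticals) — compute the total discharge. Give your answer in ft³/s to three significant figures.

w_1 = (8.7 − 4.0)/2 = 2.35 ft; q_1 = 0.37 × 0.97 × 2.35 = 0.8434 ft³/s
w_2 = (11.9 − 4.0)/2 = 3.95 ft; q_2 = 0.39 × 1.35 × 3.95 = 2.080 ft³/s
w_3 = (15.1 − 8.7)/2 = 3.2 ft; q_3 = 0.53 × 1.88 × 3.2 = 3.188 ft³/s
w_4 = (28.0 − 11.9)/2 = 8.05 ft; q_4 = 0.65 × 2.07 × 8.05 = 10.83 ft³/s
w_5 = (39.5 − 15.1)/2 = 12.2 ft; q_5 = 0.68 × 3.07 × 12.2 = 25.47 ft³/s
w_6 = (47.2 − 28.0)/2 = 9.6 ft; q_6 = 0.73 × 2.80 × 9.6 = 19.62 ft³/s
w_7 = (53.7 − 39.5)/2 = 7.1 ft; q_7 = 0.54 × 1.84 × 7.1 = 7.055 ft³/s
w_8 = (53.7 − 47.2)/2 = 3.25 ft; q_8 = 0.32 × 0.65 × 3.25 = 0.6760 ft³/s
Q = Σ qᵢ = 69.76 ft³/s

69.8 ft³/s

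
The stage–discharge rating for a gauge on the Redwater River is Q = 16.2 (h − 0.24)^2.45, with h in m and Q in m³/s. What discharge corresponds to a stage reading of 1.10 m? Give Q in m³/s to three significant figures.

11.2 m³/s

Q = 16.2 × (1.10 − 0.24)^2.45 = 16.2 × 0.86^2.45 = 11.20 m³/s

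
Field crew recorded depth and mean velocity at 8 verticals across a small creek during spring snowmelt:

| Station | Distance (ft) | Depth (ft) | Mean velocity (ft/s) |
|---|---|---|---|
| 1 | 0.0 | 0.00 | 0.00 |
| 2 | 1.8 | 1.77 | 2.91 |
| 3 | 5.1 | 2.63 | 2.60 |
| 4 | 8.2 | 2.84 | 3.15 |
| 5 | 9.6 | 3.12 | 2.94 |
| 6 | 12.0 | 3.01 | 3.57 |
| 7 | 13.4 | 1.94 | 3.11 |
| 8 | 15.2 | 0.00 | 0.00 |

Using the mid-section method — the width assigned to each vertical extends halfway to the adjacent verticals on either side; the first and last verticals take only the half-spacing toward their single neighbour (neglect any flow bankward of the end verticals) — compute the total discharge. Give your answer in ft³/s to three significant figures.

w_2 = (5.1 − 0.0)/2 = 2.55 ft; q_2 = 2.91 × 1.77 × 2.55 = 13.13 ft³/s
w_3 = (8.2 − 1.8)/2 = 3.2 ft; q_3 = 2.60 × 2.63 × 3.2 = 21.88 ft³/s
w_4 = (9.6 − 5.1)/2 = 2.25 ft; q_4 = 3.15 × 2.84 × 2.25 = 20.13 ft³/s
w_5 = (12.0 − 8.2)/2 = 1.9 ft; q_5 = 2.94 × 3.12 × 1.9 = 17.43 ft³/s
w_6 = (13.4 − 9.6)/2 = 1.9 ft; q_6 = 3.57 × 3.01 × 1.9 = 20.42 ft³/s
w_7 = (15.2 − 12.0)/2 = 1.6 ft; q_7 = 3.11 × 1.94 × 1.6 = 9.653 ft³/s
Stations 1, 8 contribute zero (depth or velocity is 0).
Q = Σ qᵢ = 102.6 ft³/s

103 ft³/s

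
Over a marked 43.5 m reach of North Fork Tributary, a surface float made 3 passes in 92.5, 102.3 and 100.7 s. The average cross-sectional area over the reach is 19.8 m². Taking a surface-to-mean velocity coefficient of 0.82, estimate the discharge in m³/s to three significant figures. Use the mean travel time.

t̄ = (92.5 + 102.3 + 100.7) / 3 = 98.5 s
v_surface = L / t̄ = 43.5 / 98.5 = 0.4416 m/s
v_mean = 0.82 × 0.4416 = 0.3621 m/s
Q = A × v_mean = 19.8 × 0.3621 = 7.170 m³/s

7.17 m³/s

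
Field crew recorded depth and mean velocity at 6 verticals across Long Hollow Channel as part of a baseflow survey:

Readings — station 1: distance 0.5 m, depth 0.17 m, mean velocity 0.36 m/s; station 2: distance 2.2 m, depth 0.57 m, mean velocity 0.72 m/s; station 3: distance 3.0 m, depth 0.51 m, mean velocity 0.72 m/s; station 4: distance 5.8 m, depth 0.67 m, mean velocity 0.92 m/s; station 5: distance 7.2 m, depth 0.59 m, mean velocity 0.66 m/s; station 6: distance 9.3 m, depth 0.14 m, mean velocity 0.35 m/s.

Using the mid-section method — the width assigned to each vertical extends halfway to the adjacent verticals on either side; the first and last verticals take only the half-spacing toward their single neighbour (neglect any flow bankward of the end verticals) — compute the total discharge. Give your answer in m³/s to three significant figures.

3.25 m³/s

w_1 = (2.2 − 0.5)/2 = 0.85 m; q_1 = 0.36 × 0.17 × 0.85 = 0.05202 m³/s
w_2 = (3.0 − 0.5)/2 = 1.25 m; q_2 = 0.72 × 0.57 × 1.25 = 0.5130 m³/s
w_3 = (5.8 − 2.2)/2 = 1.8 m; q_3 = 0.72 × 0.51 × 1.8 = 0.6610 m³/s
w_4 = (7.2 − 3.0)/2 = 2.1 m; q_4 = 0.92 × 0.67 × 2.1 = 1.294 m³/s
w_5 = (9.3 − 5.8)/2 = 1.75 m; q_5 = 0.66 × 0.59 × 1.75 = 0.6815 m³/s
w_6 = (9.3 − 7.2)/2 = 1.05 m; q_6 = 0.35 × 0.14 × 1.05 = 0.05145 m³/s
Q = Σ qᵢ = 3.253 m³/s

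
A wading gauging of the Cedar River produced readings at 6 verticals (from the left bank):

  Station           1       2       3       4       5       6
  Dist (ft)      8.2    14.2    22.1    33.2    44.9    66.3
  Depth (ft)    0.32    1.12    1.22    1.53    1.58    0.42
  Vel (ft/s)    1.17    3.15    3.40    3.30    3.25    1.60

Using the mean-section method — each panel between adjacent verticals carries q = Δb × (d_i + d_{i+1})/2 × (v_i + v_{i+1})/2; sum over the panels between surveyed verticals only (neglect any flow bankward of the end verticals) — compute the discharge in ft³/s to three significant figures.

202 ft³/s

Panel 1-2: Δb = 6 ft, d̄ = (0.32+1.12)/2 = 0.72, v̄ = (1.17+3.15)/2 = 2.16 → q = 6×0.72×2.16 = 9.331 ft³/s
Panel 2-3: Δb = 7.9 ft, d̄ = (1.12+1.22)/2 = 1.17, v̄ = (3.15+3.40)/2 = 3.275 → q = 7.9×1.17×3.275 = 30.27 ft³/s
Panel 3-4: Δb = 11.1 ft, d̄ = (1.22+1.53)/2 = 1.375, v̄ = (3.40+3.30)/2 = 3.35 → q = 11.1×1.375×3.35 = 51.13 ft³/s
Panel 4-5: Δb = 11.7 ft, d̄ = (1.53+1.58)/2 = 1.555, v̄ = (3.30+3.25)/2 = 3.275 → q = 11.7×1.555×3.275 = 59.58 ft³/s
Panel 5-6: Δb = 21.4 ft, d̄ = (1.58+0.42)/2 = 1, v̄ = (3.25+1.60)/2 = 2.425 → q = 21.4×1×2.425 = 51.90 ft³/s
Q = Σ q = 202.2 ft³/s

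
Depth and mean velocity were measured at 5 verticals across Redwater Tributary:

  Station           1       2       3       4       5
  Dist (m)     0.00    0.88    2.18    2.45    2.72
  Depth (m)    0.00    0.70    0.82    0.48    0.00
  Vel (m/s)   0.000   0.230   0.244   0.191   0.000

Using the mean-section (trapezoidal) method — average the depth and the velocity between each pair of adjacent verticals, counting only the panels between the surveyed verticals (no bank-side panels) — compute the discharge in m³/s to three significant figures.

Panel 1-2: Δb = 0.88 m, d̄ = (0.00+0.70)/2 = 0.35, v̄ = (0.000+0.230)/2 = 0.115 → q = 0.88×0.35×0.115 = 0.03542 m³/s
Panel 2-3: Δb = 1.3 m, d̄ = (0.70+0.82)/2 = 0.76, v̄ = (0.230+0.244)/2 = 0.237 → q = 1.3×0.76×0.237 = 0.2342 m³/s
Panel 3-4: Δb = 0.27 m, d̄ = (0.82+0.48)/2 = 0.65, v̄ = (0.244+0.191)/2 = 0.2175 → q = 0.27×0.65×0.2175 = 0.03817 m³/s
Panel 4-5: Δb = 0.27 m, d̄ = (0.48+0.00)/2 = 0.24, v̄ = (0.191+0.000)/2 = 0.0955 → q = 0.27×0.24×0.0955 = 0.006188 m³/s
Q = Σ q = 0.3139 m³/s

0.314 m³/s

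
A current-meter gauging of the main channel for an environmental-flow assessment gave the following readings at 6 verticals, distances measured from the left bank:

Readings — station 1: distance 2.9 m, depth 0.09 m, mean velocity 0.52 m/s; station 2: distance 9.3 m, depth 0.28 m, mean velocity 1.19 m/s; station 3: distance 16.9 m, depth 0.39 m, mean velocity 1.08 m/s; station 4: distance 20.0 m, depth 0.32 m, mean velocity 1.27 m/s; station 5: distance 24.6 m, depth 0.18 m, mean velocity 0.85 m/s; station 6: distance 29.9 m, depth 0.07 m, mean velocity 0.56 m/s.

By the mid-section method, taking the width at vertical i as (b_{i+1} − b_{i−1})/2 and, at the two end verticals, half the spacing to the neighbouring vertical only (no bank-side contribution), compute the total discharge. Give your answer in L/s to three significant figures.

7160 L/s

w_1 = (9.3 − 2.9)/2 = 3.2 m; q_1 = 0.52 × 0.09 × 3.2 = 0.1498 m³/s
w_2 = (16.9 − 2.9)/2 = 7 m; q_2 = 1.19 × 0.28 × 7 = 2.332 m³/s
w_3 = (20.0 − 9.3)/2 = 5.35 m; q_3 = 1.08 × 0.39 × 5.35 = 2.253 m³/s
w_4 = (24.6 − 16.9)/2 = 3.85 m; q_4 = 1.27 × 0.32 × 3.85 = 1.565 m³/s
w_5 = (29.9 − 20.0)/2 = 4.95 m; q_5 = 0.85 × 0.18 × 4.95 = 0.7574 m³/s
w_6 = (29.9 − 24.6)/2 = 2.65 m; q_6 = 0.56 × 0.07 × 2.65 = 0.1039 m³/s
Q = Σ qᵢ = 7.161 m³/s
= 7.161 × 1000 = 7161 L/s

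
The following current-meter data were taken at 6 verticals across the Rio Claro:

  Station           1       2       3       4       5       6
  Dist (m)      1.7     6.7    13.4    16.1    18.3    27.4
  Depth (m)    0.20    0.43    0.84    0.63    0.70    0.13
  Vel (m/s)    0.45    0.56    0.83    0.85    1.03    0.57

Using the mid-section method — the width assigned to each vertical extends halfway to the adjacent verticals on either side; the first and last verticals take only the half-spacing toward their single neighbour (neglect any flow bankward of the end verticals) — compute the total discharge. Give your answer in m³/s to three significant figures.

w_1 = (6.7 − 1.7)/2 = 2.5 m; q_1 = 0.45 × 0.20 × 2.5 = 0.2250 m³/s
w_2 = (13.4 − 1.7)/2 = 5.85 m; q_2 = 0.56 × 0.43 × 5.85 = 1.409 m³/s
w_3 = (16.1 − 6.7)/2 = 4.7 m; q_3 = 0.83 × 0.84 × 4.7 = 3.277 m³/s
w_4 = (18.3 − 13.4)/2 = 2.45 m; q_4 = 0.85 × 0.63 × 2.45 = 1.312 m³/s
w_5 = (27.4 − 16.1)/2 = 5.65 m; q_5 = 1.03 × 0.70 × 5.65 = 4.074 m³/s
w_6 = (27.4 − 18.3)/2 = 4.55 m; q_6 = 0.57 × 0.13 × 4.55 = 0.3372 m³/s
Q = Σ qᵢ = 10.63 m³/s

10.6 m³/s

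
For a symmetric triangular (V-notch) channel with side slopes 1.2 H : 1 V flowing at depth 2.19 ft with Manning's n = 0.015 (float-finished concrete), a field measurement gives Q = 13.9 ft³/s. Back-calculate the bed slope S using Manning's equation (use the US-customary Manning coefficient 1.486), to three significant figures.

0.000748

A = z·y² = 1.2×2.19² = 5.755 ft²
P = 2y√(1+z²) = 2×2.19×√(1+1.2²) = 6.842 ft
R = A/P = 5.755/6.842 = 0.8412 ft
S = (Q·n / (1.486·A·R^(2/3)))² = (13.9×0.015 / (1.486×5.755×0.8911))² = 0.0007485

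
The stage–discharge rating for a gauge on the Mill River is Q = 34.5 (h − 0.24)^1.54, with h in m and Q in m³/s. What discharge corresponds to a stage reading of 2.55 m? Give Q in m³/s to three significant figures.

125 m³/s

Q = 34.5 × (2.55 − 0.24)^1.54 = 34.5 × 2.31^1.54 = 125.3 m³/s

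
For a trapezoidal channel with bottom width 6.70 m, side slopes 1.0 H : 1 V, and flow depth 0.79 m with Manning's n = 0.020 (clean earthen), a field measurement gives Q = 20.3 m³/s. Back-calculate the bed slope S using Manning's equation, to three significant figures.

A = (b + z·y)·y = (6.70 + 1.0×0.79)×0.79 = 5.917 m²
P = b + 2y√(1+z²) = 6.70 + 2×0.79×√(1+1.0²) = 8.934 m
R = A/P = 5.917/8.934 = 0.6623 m
S = (Q·n / (1·A·R^(2/3)))² = (20.3×0.020 / (1×5.917×0.7598))² = 0.008155

0.00816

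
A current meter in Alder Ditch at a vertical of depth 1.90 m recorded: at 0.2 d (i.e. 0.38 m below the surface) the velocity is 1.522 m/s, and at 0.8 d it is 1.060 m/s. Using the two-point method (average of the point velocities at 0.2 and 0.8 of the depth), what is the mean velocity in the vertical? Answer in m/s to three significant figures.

v̄ = (1.522 + 1.060) / 2 = 1.291 m/s

1.29 m/s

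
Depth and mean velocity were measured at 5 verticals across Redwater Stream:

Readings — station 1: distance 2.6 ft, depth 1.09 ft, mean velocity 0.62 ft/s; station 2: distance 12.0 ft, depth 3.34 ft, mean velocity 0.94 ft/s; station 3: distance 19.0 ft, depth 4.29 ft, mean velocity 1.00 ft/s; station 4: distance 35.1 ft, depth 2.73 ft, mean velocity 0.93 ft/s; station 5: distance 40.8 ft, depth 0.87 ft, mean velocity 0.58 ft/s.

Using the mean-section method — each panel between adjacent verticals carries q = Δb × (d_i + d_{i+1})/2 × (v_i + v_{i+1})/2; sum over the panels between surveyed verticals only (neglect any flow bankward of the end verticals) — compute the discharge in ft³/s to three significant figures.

Panel 1-2: Δb = 9.4 ft, d̄ = (1.09+3.34)/2 = 2.215, v̄ = (0.62+0.94)/2 = 0.78 → q = 9.4×2.215×0.78 = 16.24 ft³/s
Panel 2-3: Δb = 7 ft, d̄ = (3.34+4.29)/2 = 3.815, v̄ = (0.94+1.00)/2 = 0.97 → q = 7×3.815×0.97 = 25.90 ft³/s
Panel 3-4: Δb = 16.1 ft, d̄ = (4.29+2.73)/2 = 3.51, v̄ = (1.00+0.93)/2 = 0.965 → q = 16.1×3.51×0.965 = 54.53 ft³/s
Panel 4-5: Δb = 5.7 ft, d̄ = (2.73+0.87)/2 = 1.8, v̄ = (0.93+0.58)/2 = 0.755 → q = 5.7×1.8×0.755 = 7.746 ft³/s
Q = Σ q = 104.4 ft³/s

104 ft³/s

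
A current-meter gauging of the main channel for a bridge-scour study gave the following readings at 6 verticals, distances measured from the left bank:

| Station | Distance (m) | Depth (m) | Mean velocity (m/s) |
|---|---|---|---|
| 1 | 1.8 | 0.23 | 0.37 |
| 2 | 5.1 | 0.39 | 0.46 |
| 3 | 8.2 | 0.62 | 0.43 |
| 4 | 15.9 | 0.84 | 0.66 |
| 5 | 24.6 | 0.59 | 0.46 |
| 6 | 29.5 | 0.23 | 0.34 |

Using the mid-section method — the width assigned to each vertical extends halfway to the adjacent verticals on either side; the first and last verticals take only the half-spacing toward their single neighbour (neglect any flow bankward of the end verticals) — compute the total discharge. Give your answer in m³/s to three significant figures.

8.74 m³/s

w_1 = (5.1 − 1.8)/2 = 1.65 m; q_1 = 0.37 × 0.23 × 1.65 = 0.1404 m³/s
w_2 = (8.2 − 1.8)/2 = 3.2 m; q_2 = 0.46 × 0.39 × 3.2 = 0.5741 m³/s
w_3 = (15.9 − 5.1)/2 = 5.4 m; q_3 = 0.43 × 0.62 × 5.4 = 1.440 m³/s
w_4 = (24.6 − 8.2)/2 = 8.2 m; q_4 = 0.66 × 0.84 × 8.2 = 4.546 m³/s
w_5 = (29.5 − 15.9)/2 = 6.8 m; q_5 = 0.46 × 0.59 × 6.8 = 1.846 m³/s
w_6 = (29.5 − 24.6)/2 = 2.45 m; q_6 = 0.34 × 0.23 × 2.45 = 0.1916 m³/s
Q = Σ qᵢ = 8.737 m³/s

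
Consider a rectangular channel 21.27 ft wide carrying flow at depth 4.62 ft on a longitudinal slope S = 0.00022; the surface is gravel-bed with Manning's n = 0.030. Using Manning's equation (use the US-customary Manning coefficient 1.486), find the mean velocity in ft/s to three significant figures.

A = b·y = 21.27 × 4.62 = 98.27 ft²
P = b + 2y = 21.27 + 2×4.62 = 30.51 ft
R = A/P = 98.27/30.51 = 3.221 ft
Q = (1.486/n)·A·R^(2/3)·S^(1/2) = (1.486/0.030) × 98.27 × 3.221^(2/3) × 0.00022^(1/2) = 157.5 ft³/s
V = Q/A = 157.5/98.27 = 1.602 ft/s

1.60 ft/s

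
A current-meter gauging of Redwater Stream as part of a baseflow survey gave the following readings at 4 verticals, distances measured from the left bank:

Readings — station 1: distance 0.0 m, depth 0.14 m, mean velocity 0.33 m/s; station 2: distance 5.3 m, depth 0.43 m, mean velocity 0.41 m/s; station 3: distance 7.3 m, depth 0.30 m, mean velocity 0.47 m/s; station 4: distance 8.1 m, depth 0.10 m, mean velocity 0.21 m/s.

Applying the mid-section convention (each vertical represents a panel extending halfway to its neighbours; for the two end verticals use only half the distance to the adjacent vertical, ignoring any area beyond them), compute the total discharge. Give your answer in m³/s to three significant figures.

0.972 m³/s

w_1 = (5.3 − 0.0)/2 = 2.65 m; q_1 = 0.33 × 0.14 × 2.65 = 0.1224 m³/s
w_2 = (7.3 − 0.0)/2 = 3.65 m; q_2 = 0.41 × 0.43 × 3.65 = 0.6435 m³/s
w_3 = (8.1 − 5.3)/2 = 1.4 m; q_3 = 0.47 × 0.30 × 1.4 = 0.1974 m³/s
w_4 = (8.1 − 7.3)/2 = 0.4 m; q_4 = 0.21 × 0.10 × 0.4 = 0.008400 m³/s
Q = Σ qᵢ = 0.9717 m³/s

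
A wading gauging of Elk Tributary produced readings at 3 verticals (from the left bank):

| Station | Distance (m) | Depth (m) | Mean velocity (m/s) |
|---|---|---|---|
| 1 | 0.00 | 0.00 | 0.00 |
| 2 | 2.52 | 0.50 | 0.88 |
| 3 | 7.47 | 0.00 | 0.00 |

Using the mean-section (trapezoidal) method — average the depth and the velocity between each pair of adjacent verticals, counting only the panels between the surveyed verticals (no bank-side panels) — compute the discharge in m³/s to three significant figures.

0.822 m³/s

Panel 1-2: Δb = 2.52 m, d̄ = (0.00+0.50)/2 = 0.25, v̄ = (0.00+0.88)/2 = 0.44 → q = 2.52×0.25×0.44 = 0.2772 m³/s
Panel 2-3: Δb = 4.95 m, d̄ = (0.50+0.00)/2 = 0.25, v̄ = (0.88+0.00)/2 = 0.44 → q = 4.95×0.25×0.44 = 0.5445 m³/s
Q = Σ q = 0.8217 m³/s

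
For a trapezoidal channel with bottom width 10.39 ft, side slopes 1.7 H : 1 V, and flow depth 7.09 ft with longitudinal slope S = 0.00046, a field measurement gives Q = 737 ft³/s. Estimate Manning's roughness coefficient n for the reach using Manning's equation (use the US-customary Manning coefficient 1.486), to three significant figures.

A = (b + z·y)·y = (10.39 + 1.7×7.09)×7.09 = 159.1 ft²
P = b + 2y√(1+z²) = 10.39 + 2×7.09×√(1+1.7²) = 38.36 ft
R = A/P = 159.1/38.36 = 4.148 ft
n = (1.486/Q)·A·R^(2/3)·S^(1/2) = (1.486/737) × 159.1 × 2.582 × 0.02145 = 0.01777

0.0178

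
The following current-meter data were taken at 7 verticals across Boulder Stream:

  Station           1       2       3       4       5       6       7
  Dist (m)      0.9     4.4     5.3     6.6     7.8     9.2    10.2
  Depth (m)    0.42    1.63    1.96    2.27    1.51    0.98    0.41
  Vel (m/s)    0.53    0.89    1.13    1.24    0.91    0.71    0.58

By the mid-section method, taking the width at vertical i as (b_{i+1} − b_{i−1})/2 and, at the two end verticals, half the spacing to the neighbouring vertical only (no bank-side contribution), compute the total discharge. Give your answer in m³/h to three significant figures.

44200 m³/h

w_1 = (4.4 − 0.9)/2 = 1.75 m; q_1 = 0.53 × 0.42 × 1.75 = 0.3896 m³/s
w_2 = (5.3 − 0.9)/2 = 2.2 m; q_2 = 0.89 × 1.63 × 2.2 = 3.192 m³/s
w_3 = (6.6 − 4.4)/2 = 1.1 m; q_3 = 1.13 × 1.96 × 1.1 = 2.436 m³/s
w_4 = (7.8 − 5.3)/2 = 1.25 m; q_4 = 1.24 × 2.27 × 1.25 = 3.519 m³/s
w_5 = (9.2 − 6.6)/2 = 1.3 m; q_5 = 0.91 × 1.51 × 1.3 = 1.786 m³/s
w_6 = (10.2 − 7.8)/2 = 1.2 m; q_6 = 0.71 × 0.98 × 1.2 = 0.8350 m³/s
w_7 = (10.2 − 9.2)/2 = 0.5 m; q_7 = 0.58 × 0.41 × 0.5 = 0.1189 m³/s
Q = Σ qᵢ = 12.28 m³/s
= 12.28 × 3600 = 44190 m³/h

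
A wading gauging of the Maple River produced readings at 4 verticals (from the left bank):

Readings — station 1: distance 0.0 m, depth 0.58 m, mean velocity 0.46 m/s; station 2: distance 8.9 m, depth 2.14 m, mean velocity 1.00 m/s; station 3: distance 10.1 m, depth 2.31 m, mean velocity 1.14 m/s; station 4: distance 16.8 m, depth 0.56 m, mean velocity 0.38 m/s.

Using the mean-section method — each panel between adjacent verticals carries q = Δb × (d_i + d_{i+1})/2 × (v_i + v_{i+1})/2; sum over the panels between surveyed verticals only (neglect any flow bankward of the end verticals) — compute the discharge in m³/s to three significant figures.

Panel 1-2: Δb = 8.9 m, d̄ = (0.58+2.14)/2 = 1.36, v̄ = (0.46+1.00)/2 = 0.73 → q = 8.9×1.36×0.73 = 8.836 m³/s
Panel 2-3: Δb = 1.2 m, d̄ = (2.14+2.31)/2 = 2.225, v̄ = (1.00+1.14)/2 = 1.07 → q = 1.2×2.225×1.07 = 2.857 m³/s
Panel 3-4: Δb = 6.7 m, d̄ = (2.31+0.56)/2 = 1.435, v̄ = (1.14+0.38)/2 = 0.76 → q = 6.7×1.435×0.76 = 7.307 m³/s
Q = Σ q = 19.00 m³/s

19.0 m³/s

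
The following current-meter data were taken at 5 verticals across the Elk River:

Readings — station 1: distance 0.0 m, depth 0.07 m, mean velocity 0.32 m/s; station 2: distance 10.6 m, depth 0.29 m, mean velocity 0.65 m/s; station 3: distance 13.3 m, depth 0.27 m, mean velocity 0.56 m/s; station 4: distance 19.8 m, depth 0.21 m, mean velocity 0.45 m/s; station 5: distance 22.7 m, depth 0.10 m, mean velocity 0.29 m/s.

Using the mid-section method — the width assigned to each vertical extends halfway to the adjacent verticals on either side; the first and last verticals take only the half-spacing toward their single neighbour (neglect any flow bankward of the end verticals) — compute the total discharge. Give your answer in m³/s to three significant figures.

w_1 = (10.6 − 0.0)/2 = 5.3 m; q_1 = 0.32 × 0.07 × 5.3 = 0.1187 m³/s
w_2 = (13.3 − 0.0)/2 = 6.65 m; q_2 = 0.65 × 0.29 × 6.65 = 1.254 m³/s
w_3 = (19.8 − 10.6)/2 = 4.6 m; q_3 = 0.56 × 0.27 × 4.6 = 0.6955 m³/s
w_4 = (22.7 − 13.3)/2 = 4.7 m; q_4 = 0.45 × 0.21 × 4.7 = 0.4442 m³/s
w_5 = (22.7 − 19.8)/2 = 1.45 m; q_5 = 0.29 × 0.10 × 1.45 = 0.04205 m³/s
Q = Σ qᵢ = 2.554 m³/s

2.55 m³/s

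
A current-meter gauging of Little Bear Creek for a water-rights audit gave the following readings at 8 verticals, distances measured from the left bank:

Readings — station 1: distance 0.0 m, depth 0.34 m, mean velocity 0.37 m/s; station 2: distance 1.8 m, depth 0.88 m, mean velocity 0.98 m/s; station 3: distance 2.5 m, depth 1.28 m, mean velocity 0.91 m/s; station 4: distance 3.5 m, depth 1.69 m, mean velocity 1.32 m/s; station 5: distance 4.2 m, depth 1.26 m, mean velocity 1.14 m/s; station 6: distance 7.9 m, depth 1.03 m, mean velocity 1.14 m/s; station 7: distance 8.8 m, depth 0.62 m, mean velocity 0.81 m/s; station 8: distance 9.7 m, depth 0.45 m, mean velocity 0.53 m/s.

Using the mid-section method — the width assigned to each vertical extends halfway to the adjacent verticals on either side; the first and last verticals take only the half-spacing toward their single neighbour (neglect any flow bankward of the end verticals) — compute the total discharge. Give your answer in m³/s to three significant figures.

10.5 m³/s

w_1 = (1.8 − 0.0)/2 = 0.9 m; q_1 = 0.37 × 0.34 × 0.9 = 0.1132 m³/s
w_2 = (2.5 − 0.0)/2 = 1.25 m; q_2 = 0.98 × 0.88 × 1.25 = 1.078 m³/s
w_3 = (3.5 − 1.8)/2 = 0.85 m; q_3 = 0.91 × 1.28 × 0.85 = 0.9901 m³/s
w_4 = (4.2 − 2.5)/2 = 0.85 m; q_4 = 1.32 × 1.69 × 0.85 = 1.896 m³/s
w_5 = (7.9 − 3.5)/2 = 2.2 m; q_5 = 1.14 × 1.26 × 2.2 = 3.160 m³/s
w_6 = (8.8 − 4.2)/2 = 2.3 m; q_6 = 1.14 × 1.03 × 2.3 = 2.701 m³/s
w_7 = (9.7 − 7.9)/2 = 0.9 m; q_7 = 0.81 × 0.62 × 0.9 = 0.4520 m³/s
w_8 = (9.7 − 8.8)/2 = 0.45 m; q_8 = 0.53 × 0.45 × 0.45 = 0.1073 m³/s
Q = Σ qᵢ = 10.50 m³/s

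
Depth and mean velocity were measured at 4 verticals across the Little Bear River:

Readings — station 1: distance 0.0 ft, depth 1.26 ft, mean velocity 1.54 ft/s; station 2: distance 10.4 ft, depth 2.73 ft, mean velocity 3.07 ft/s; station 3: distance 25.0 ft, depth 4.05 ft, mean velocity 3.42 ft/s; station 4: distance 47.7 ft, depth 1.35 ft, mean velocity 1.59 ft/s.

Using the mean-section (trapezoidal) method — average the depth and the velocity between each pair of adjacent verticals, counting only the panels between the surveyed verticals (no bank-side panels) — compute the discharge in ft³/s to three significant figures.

Panel 1-2: Δb = 10.4 ft, d̄ = (1.26+2.73)/2 = 1.995, v̄ = (1.54+3.07)/2 = 2.305 → q = 10.4×1.995×2.305 = 47.82 ft³/s
Panel 2-3: Δb = 14.6 ft, d̄ = (2.73+4.05)/2 = 3.39, v̄ = (3.07+3.42)/2 = 3.245 → q = 14.6×3.39×3.245 = 160.6 ft³/s
Panel 3-4: Δb = 22.7 ft, d̄ = (4.05+1.35)/2 = 2.7, v̄ = (3.42+1.59)/2 = 2.505 → q = 22.7×2.7×2.505 = 153.5 ft³/s
Q = Σ q = 362.0 ft³/s

362 ft³/s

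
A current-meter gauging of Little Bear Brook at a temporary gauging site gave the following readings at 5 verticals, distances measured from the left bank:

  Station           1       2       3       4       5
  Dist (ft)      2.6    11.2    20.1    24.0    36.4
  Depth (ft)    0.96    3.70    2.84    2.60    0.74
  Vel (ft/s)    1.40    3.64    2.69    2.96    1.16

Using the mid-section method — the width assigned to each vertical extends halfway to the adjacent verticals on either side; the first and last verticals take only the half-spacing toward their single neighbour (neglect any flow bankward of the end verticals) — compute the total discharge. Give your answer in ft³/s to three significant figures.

241 ft³/s

w_1 = (11.2 − 2.6)/2 = 4.3 ft; q_1 = 1.40 × 0.96 × 4.3 = 5.779 ft³/s
w_2 = (20.1 − 2.6)/2 = 8.75 ft; q_2 = 3.64 × 3.70 × 8.75 = 117.8 ft³/s
w_3 = (24.0 − 11.2)/2 = 6.4 ft; q_3 = 2.69 × 2.84 × 6.4 = 48.89 ft³/s
w_4 = (36.4 − 20.1)/2 = 8.15 ft; q_4 = 2.96 × 2.60 × 8.15 = 62.72 ft³/s
w_5 = (36.4 − 24.0)/2 = 6.2 ft; q_5 = 1.16 × 0.74 × 6.2 = 5.322 ft³/s
Q = Σ qᵢ = 240.6 ft³/s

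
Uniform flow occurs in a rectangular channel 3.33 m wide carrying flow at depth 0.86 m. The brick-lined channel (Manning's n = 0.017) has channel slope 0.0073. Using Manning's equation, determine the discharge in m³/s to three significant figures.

9.86 m³/s

A = b·y = 3.33 × 0.86 = 2.864 m²
P = b + 2y = 3.33 + 2×0.86 = 5.050 m
R = A/P = 2.864/5.050 = 0.5671 m
Q = (1/n)·A·R^(2/3)·S^(1/2) = (1/0.017) × 2.864 × 0.5671^(2/3) × 0.0073^(1/2) = 9.861 m³/s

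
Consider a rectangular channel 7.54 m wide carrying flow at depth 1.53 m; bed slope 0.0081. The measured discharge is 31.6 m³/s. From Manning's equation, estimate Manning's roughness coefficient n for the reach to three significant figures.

A = b·y = 7.54 × 1.53 = 11.54 m²
P = b + 2y = 7.54 + 2×1.53 = 10.60 m
R = A/P = 11.54/10.60 = 1.088 m
n = (1/Q)·A·R^(2/3)·S^(1/2) = (1/31.6) × 11.54 × 1.058 × 0.09000 = 0.03476

0.0348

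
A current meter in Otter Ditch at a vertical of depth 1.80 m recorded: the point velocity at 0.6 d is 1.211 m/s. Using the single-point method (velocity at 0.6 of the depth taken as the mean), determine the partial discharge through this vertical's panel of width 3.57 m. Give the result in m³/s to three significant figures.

v̄ = v₀.₆ = 1.211 m/s
q = v̄ × d × w = 1.211 × 1.80 × 3.57 = 7.782 m³/s

7.78 m³/s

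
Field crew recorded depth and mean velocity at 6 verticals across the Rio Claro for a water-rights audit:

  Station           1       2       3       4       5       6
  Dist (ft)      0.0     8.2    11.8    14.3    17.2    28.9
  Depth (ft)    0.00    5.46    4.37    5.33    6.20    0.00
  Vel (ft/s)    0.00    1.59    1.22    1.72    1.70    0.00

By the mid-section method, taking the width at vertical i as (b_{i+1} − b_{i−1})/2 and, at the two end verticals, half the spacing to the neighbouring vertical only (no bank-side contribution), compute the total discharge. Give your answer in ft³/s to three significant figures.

w_2 = (11.8 − 0.0)/2 = 5.9 ft; q_2 = 1.59 × 5.46 × 5.9 = 51.22 ft³/s
w_3 = (14.3 − 8.2)/2 = 3.05 ft; q_3 = 1.22 × 4.37 × 3.05 = 16.26 ft³/s
w_4 = (17.2 − 11.8)/2 = 2.7 ft; q_4 = 1.72 × 5.33 × 2.7 = 24.75 ft³/s
w_5 = (28.9 − 14.3)/2 = 7.3 ft; q_5 = 1.70 × 6.20 × 7.3 = 76.94 ft³/s
Stations 1, 6 contribute zero (depth or velocity is 0).
Q = Σ qᵢ = 169.2 ft³/s

169 ft³/s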